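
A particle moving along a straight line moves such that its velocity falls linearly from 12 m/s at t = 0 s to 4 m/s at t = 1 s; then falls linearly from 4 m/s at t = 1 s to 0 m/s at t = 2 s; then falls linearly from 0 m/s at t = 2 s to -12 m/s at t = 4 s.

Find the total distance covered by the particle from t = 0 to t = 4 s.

Total distance travelled is ∫|v| dt — sum the magnitudes of each area piece.
0–1 s: |½(12 + 4)(1)| = 8 m
1–2 s: |½(4 + 0)(1)| = 2 m
2–4 s: |½(0 + -12)(2)| = 12 m
Total distance = 22 m

22 m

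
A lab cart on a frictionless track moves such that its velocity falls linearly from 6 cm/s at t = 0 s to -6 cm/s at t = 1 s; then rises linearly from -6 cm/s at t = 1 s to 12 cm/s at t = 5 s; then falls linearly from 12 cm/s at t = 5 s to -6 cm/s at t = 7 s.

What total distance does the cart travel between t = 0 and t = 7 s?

33 cm

Total distance travelled is ∫|v| dt — sum the magnitudes of each area piece.
0–1 s: v = 0 at t = 0.5 s; triangle areas 1.5 + 1.5 = 3 cm
1–5 s: v = 0 at t = 7/3 s; triangle areas 4 + 16 = 20 cm
5–7 s: v = 0 at t = 19/3 s; triangle areas 8 + 2 = 10 cm
Total distance = 33 cm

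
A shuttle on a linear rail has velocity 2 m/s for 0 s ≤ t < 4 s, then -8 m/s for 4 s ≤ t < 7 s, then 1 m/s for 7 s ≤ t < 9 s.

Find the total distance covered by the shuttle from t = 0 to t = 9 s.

34 m

Distance (not displacement) is the total path length: add the absolute areas under v-t.
0–4 s: |2| × 4 = 8 m
4–7 s: |-8| × 3 = 24 m
7–9 s: |1| × 2 = 2 m
Total distance = 34 m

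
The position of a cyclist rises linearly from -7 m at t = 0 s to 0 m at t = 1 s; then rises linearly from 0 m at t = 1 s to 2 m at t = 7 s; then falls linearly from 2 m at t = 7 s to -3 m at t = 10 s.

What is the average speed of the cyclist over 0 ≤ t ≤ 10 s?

Average speed = (total path length)/(elapsed time); on a piecewise-linear x-t graph the path length is Σ|Δx|.
0–1 s: |Δx| = |0 − -7| = 7 m
1–7 s: |Δx| = |2 − 0| = 2 m
7–10 s: |Δx| = |-3 − 2| = 5 m
Total path = 14 m; average speed = 14/10 = 1.4 m/s.

1.4 m/s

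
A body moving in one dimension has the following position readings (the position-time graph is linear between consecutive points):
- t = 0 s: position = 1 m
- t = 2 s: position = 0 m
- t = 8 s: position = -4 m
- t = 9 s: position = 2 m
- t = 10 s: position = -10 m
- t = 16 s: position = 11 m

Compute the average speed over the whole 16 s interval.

2.75 m/s

Average speed = (total path length)/(elapsed time); on a piecewise-linear x-t graph the path length is Σ|Δx|.
0–2 s: |Δx| = |0 − 1| = 1 m
2–8 s: |Δx| = |-4 − 0| = 4 m
8–9 s: |Δx| = |2 − -4| = 6 m
9–10 s: |Δx| = |-10 − 2| = 12 m
10–16 s: |Δx| = |11 − -10| = 21 m
Total path = 44 m; average speed = 44/16 = 2.75 m/s.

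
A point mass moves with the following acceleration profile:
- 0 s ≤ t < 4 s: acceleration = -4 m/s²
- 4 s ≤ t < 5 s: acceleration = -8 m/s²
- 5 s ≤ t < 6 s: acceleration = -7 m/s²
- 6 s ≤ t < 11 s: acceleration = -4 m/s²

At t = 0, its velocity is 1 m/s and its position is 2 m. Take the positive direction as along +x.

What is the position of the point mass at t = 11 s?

-271.5 m

On each constant-a segment, Δv = aΔt and Δx = v₀Δt + ½aΔt²; chain segment to segment.
0–4 s: v starts 1 m/s; Δx = 1·4 + ½·-4·4² = -28 m; v ends -15 m/s.
4–5 s: v starts -15 m/s; Δx = -15·1 + ½·-8·1² = -19 m; v ends -23 m/s.
5–6 s: v starts -23 m/s; Δx = -23·1 + ½·-7·1² = -26.5 m; v ends -30 m/s.
6–11 s: v starts -30 m/s; Δx = -30·5 + ½·-4·5² = -200 m; v ends -50 m/s.
x(11) = 2 + Σ Δx = -271.5 m.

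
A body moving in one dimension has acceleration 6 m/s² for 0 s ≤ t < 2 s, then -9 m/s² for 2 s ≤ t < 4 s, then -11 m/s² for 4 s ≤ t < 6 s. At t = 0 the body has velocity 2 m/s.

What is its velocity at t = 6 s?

Δv equals the area under the a-t graph; then v = v₀ + Δv.
0–2 s: 6 × 2 = 12 m/s
2–4 s: -9 × 2 = -18 m/s
4–6 s: -11 × 2 = -22 m/s
Δv = -28 m/s, so v(6) = 2 + (-28) = -26 m/s.

-26 m/s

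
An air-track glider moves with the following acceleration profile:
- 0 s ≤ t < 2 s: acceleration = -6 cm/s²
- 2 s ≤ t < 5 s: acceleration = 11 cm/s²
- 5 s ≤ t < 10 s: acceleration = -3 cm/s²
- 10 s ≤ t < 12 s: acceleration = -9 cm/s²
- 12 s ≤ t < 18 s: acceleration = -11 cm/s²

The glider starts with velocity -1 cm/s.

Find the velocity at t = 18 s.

Δv equals the area under the a-t graph; then v = v₀ + Δv.
0–2 s: -6 × 2 = -12 cm/s
2–5 s: 11 × 3 = 33 cm/s
5–10 s: -3 × 5 = -15 cm/s
10–12 s: -9 × 2 = -18 cm/s
12–18 s: -11 × 6 = -66 cm/s
Δv = -78 cm/s, so v(18) = -1 + (-78) = -79 cm/s.

-79 cm/s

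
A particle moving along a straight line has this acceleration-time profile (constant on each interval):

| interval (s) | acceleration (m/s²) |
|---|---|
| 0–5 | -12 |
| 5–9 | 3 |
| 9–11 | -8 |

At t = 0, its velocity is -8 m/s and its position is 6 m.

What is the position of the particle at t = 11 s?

-560 m

On each constant-a segment, Δv = aΔt and Δx = v₀Δt + ½aΔt²; chain segment to segment.
0–5 s: v starts -8 m/s; Δx = -8·5 + ½·-12·5² = -190 m; v ends -68 m/s.
5–9 s: v starts -68 m/s; Δx = -68·4 + ½·3·4² = -248 m; v ends -56 m/s.
9–11 s: v starts -56 m/s; Δx = -56·2 + ½·-8·2² = -128 m; v ends -72 m/s.
x(11) = 6 + Σ Δx = -560 m.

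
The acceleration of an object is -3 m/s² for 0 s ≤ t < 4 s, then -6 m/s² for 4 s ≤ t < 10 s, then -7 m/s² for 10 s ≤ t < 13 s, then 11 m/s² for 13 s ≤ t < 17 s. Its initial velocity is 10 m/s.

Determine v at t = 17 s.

-15 m/s

Δv equals the area under the a-t graph; then v = v₀ + Δv.
0–4 s: -3 × 4 = -12 m/s
4–10 s: -6 × 6 = -36 m/s
10–13 s: -7 × 3 = -21 m/s
13–17 s: 11 × 4 = 44 m/s
Δv = -25 m/s, so v(17) = 10 + (-25) = -15 m/s.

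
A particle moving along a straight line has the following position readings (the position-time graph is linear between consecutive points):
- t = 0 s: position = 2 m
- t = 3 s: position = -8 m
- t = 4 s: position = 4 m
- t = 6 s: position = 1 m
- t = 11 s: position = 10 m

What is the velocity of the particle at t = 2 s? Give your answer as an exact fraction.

Velocity is the slope of the x-t graph on 0–3 s: (-8 − 2)/(3 − 0) = -10/3 m/s.

-10/3 m/s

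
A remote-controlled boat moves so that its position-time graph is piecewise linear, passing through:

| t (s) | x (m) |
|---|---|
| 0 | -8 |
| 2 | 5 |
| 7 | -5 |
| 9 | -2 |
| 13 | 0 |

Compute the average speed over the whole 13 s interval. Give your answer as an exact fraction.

Average speed = (total path length)/(elapsed time); on a piecewise-linear x-t graph the path length is Σ|Δx|.
0–2 s: |Δx| = |5 − -8| = 13 m
2–7 s: |Δx| = |-5 − 5| = 10 m
7–9 s: |Δx| = |-2 − -5| = 3 m
9–13 s: |Δx| = |0 − -2| = 2 m
Total path = 28 m; average speed = 28/13 = 28/13 m/s.

28/13 m/s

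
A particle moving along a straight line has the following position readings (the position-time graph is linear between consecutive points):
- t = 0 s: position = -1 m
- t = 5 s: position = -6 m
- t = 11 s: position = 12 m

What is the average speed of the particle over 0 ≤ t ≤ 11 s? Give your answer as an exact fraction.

Average speed = (total path length)/(elapsed time); on a piecewise-linear x-t graph the path length is Σ|Δx|.
0–5 s: |Δx| = |-6 − -1| = 5 m
5–11 s: |Δx| = |12 − -6| = 18 m
Total path = 23 m; average speed = 23/11 = 23/11 m/s.

23/11 m/s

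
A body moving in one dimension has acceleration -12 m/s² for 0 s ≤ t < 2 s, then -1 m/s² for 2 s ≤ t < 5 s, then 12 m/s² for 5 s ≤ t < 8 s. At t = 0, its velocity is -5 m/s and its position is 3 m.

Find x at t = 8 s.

-164.5 m

On each constant-a segment, Δv = aΔt and Δx = v₀Δt + ½aΔt²; chain segment to segment.
0–2 s: v starts -5 m/s; Δx = -5·2 + ½·-12·2² = -34 m; v ends -29 m/s.
2–5 s: v starts -29 m/s; Δx = -29·3 + ½·-1·3² = -91.5 m; v ends -32 m/s.
5–8 s: v starts -32 m/s; Δx = -32·3 + ½·12·3² = -42 m; v ends 4 m/s.
x(8) = 3 + Σ Δx = -164.5 m.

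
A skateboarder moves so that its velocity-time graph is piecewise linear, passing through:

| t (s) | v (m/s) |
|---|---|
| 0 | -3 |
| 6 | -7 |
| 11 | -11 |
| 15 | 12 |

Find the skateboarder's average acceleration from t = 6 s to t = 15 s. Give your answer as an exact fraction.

19/9 m/s²

Average acceleration = Δv/Δt = (12 − -7)/(15 − 6) = 19/9 m/s².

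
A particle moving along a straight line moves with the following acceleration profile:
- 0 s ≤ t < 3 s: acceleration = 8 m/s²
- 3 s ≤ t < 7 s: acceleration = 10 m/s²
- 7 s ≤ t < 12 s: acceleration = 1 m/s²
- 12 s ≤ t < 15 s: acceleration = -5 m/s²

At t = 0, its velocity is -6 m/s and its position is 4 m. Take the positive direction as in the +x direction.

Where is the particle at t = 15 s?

643 m

On each constant-a segment, Δv = aΔt and Δx = v₀Δt + ½aΔt²; chain segment to segment.
0–3 s: v starts -6 m/s; Δx = -6·3 + ½·8·3² = 18 m; v ends 18 m/s.
3–7 s: v starts 18 m/s; Δx = 18·4 + ½·10·4² = 152 m; v ends 58 m/s.
7–12 s: v starts 58 m/s; Δx = 58·5 + ½·1·5² = 302.5 m; v ends 63 m/s.
12–15 s: v starts 63 m/s; Δx = 63·3 + ½·-5·3² = 166.5 m; v ends 48 m/s.
x(15) = 4 + Σ Δx = 643 m.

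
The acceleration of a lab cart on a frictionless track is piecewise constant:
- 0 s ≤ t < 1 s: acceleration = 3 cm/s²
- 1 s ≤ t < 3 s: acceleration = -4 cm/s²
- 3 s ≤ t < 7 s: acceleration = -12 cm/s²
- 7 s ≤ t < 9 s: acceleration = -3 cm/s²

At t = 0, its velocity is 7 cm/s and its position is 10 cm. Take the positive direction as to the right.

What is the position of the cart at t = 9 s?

-155.5 cm

On each constant-a segment, Δv = aΔt and Δx = v₀Δt + ½aΔt²; chain segment to segment.
0–1 s: v starts 7 cm/s; Δx = 7·1 + ½·3·1² = 8.5 cm; v ends 10 cm/s.
1–3 s: v starts 10 cm/s; Δx = 10·2 + ½·-4·2² = 12 cm; v ends 2 cm/s.
3–7 s: v starts 2 cm/s; Δx = 2·4 + ½·-12·4² = -88 cm; v ends -46 cm/s.
7–9 s: v starts -46 cm/s; Δx = -46·2 + ½·-3·2² = -98 cm; v ends -52 cm/s.
x(9) = 10 + Σ Δx = -155.5 cm.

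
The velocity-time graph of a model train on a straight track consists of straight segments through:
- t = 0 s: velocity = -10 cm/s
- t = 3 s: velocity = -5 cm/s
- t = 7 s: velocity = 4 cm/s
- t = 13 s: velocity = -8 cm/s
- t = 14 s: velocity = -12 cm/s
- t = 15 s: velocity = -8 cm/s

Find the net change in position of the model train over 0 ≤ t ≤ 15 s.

Displacement is the signed area under the v-t curve.
0–3 s: ½(-10 + -5)(3) = -22.5 cm
3–7 s: ½(-5 + 4)(4) = -2 cm
7–13 s: ½(4 + -8)(6) = -12 cm
13–14 s: ½(-8 + -12)(1) = -10 cm
14–15 s: ½(-12 + -8)(1) = -10 cm
Net displacement = -56.5 cm

-56.5 cm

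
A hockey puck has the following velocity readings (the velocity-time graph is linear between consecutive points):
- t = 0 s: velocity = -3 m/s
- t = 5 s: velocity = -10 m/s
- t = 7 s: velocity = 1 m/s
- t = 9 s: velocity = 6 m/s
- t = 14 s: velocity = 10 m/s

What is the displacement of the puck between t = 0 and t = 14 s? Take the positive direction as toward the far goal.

5.5 m

Net displacement equals the area under the velocity-time graph (areas below the axis count negative).
0–5 s: ½(-3 + -10)(5) = -32.5 m
5–7 s: ½(-10 + 1)(2) = -9 m
7–9 s: ½(1 + 6)(2) = 7 m
9–14 s: ½(6 + 10)(5) = 40 m
Net displacement = 5.5 m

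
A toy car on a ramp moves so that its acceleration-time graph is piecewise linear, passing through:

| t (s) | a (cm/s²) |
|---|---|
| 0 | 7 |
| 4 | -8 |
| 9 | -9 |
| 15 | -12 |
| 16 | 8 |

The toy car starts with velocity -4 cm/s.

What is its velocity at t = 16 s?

Δv equals the area under the a-t graph; then v = v₀ + Δv.
0–4 s: ½(7 + -8)(4) = -2 cm/s
4–9 s: ½(-8 + -9)(5) = -42.5 cm/s
9–15 s: ½(-9 + -12)(6) = -63 cm/s
15–16 s: ½(-12 + 8)(1) = -2 cm/s
Δv = -109.5 cm/s, so v(16) = -4 + (-109.5) = -113.5 cm/s.

-113.5 cm/s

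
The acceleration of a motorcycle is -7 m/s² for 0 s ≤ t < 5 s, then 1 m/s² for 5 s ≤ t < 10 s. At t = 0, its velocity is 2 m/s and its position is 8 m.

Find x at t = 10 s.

On each constant-a segment, Δv = aΔt and Δx = v₀Δt + ½aΔt²; chain segment to segment.
0–5 s: v starts 2 m/s; Δx = 2·5 + ½·-7·5² = -77.5 m; v ends -33 m/s.
5–10 s: v starts -33 m/s; Δx = -33·5 + ½·1·5² = -152.5 m; v ends -28 m/s.
x(10) = 8 + Σ Δx = -222 m.

-222 m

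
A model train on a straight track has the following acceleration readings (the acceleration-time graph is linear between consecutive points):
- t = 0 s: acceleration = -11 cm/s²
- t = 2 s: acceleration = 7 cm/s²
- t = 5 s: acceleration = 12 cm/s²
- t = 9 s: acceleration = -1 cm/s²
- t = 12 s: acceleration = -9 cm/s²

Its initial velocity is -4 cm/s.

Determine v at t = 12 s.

27.5 cm/s

Δv equals the area under the a-t graph; then v = v₀ + Δv.
0–2 s: ½(-11 + 7)(2) = -4 cm/s
2–5 s: ½(7 + 12)(3) = 28.5 cm/s
5–9 s: ½(12 + -1)(4) = 22 cm/s
9–12 s: ½(-1 + -9)(3) = -15 cm/s
Δv = 31.5 cm/s, so v(12) = -4 + (31.5) = 27.5 cm/s.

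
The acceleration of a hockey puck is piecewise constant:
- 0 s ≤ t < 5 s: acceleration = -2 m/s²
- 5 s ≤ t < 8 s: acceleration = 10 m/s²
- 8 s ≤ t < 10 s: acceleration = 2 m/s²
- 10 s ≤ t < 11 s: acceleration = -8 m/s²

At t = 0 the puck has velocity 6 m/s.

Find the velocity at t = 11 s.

22 m/s

Δv equals the area under the a-t graph; then v = v₀ + Δv.
0–5 s: -2 × 5 = -10 m/s
5–8 s: 10 × 3 = 30 m/s
8–10 s: 2 × 2 = 4 m/s
10–11 s: -8 × 1 = -8 m/s
Δv = 16 m/s, so v(11) = 6 + (16) = 22 m/s.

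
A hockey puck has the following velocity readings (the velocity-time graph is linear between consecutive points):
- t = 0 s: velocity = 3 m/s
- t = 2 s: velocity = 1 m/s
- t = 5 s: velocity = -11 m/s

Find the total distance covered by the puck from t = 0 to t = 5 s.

Total distance travelled is ∫|v| dt — sum the magnitudes of each area piece.
0–2 s: |½(3 + 1)(2)| = 4 m
2–5 s: v = 0 at t = 2.25 s; triangle areas 0.125 + 15.125 = 15.25 m
Total distance = 19.25 m

19.25 m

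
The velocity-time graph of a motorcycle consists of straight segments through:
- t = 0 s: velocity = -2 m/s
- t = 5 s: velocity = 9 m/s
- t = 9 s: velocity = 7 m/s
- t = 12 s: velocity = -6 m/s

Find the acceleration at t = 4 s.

2.2 m/s²

Acceleration is the slope of the v-t graph on 0–5 s: (9 − -2)/(5 − 0) = 2.2 m/s².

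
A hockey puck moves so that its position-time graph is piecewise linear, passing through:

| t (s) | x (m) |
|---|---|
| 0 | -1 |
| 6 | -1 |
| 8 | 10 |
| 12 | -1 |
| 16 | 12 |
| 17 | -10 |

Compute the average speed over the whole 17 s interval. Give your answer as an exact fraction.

Average speed = (total path length)/(elapsed time); on a piecewise-linear x-t graph the path length is Σ|Δx|.
0–6 s: |Δx| = |-1 − -1| = 0 m
6–8 s: |Δx| = |10 − -1| = 11 m
8–12 s: |Δx| = |-1 − 10| = 11 m
12–16 s: |Δx| = |12 − -1| = 13 m
16–17 s: |Δx| = |-10 − 12| = 22 m
Total path = 57 m; average speed = 57/17 = 57/17 m/s.

57/17 m/s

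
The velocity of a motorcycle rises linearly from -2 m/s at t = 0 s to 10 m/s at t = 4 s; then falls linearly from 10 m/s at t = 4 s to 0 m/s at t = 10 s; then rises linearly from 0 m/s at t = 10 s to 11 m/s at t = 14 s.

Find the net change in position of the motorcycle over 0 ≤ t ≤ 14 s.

Net displacement equals the area under the velocity-time graph (areas below the axis count negative).
0–4 s: ½(-2 + 10)(4) = 16 m
4–10 s: ½(10 + 0)(6) = 30 m
10–14 s: ½(0 + 11)(4) = 22 m
Net displacement = 68 m

68 m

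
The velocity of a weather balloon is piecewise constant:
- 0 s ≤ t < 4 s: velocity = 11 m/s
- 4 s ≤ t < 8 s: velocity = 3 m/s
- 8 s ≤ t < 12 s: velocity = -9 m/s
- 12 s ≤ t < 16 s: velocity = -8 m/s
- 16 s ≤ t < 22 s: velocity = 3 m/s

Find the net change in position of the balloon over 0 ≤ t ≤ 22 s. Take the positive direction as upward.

6 m

Net displacement equals the area under the velocity-time graph (areas below the axis count negative).
0–4 s: 11 × 4 = 44 m
4–8 s: 3 × 4 = 12 m
8–12 s: -9 × 4 = -36 m
12–16 s: -8 × 4 = -32 m
16–22 s: 3 × 6 = 18 m
Net displacement = 6 m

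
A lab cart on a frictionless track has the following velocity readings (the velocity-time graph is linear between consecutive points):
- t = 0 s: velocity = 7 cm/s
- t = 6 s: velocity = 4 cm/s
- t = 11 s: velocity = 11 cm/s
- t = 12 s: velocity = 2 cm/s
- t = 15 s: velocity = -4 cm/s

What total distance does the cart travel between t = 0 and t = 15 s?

Distance (not displacement) is the total path length: add the absolute areas under v-t.
0–6 s: |½(7 + 4)(6)| = 33 cm
6–11 s: |½(4 + 11)(5)| = 37.5 cm
11–12 s: |½(11 + 2)(1)| = 6.5 cm
12–15 s: v = 0 at t = 13 s; triangle areas 1 + 4 = 5 cm
Total distance = 82 cm

82 cm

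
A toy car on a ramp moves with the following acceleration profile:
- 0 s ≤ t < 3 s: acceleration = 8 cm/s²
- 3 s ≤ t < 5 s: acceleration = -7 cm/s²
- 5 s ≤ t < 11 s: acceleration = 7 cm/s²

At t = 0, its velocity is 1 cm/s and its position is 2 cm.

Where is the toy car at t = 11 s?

269 cm

On each constant-a segment, Δv = aΔt and Δx = v₀Δt + ½aΔt²; chain segment to segment.
0–3 s: v starts 1 cm/s; Δx = 1·3 + ½·8·3² = 39 cm; v ends 25 cm/s.
3–5 s: v starts 25 cm/s; Δx = 25·2 + ½·-7·2² = 36 cm; v ends 11 cm/s.
5–11 s: v starts 11 cm/s; Δx = 11·6 + ½·7·6² = 192 cm; v ends 53 cm/s.
x(11) = 2 + Σ Δx = 269 cm.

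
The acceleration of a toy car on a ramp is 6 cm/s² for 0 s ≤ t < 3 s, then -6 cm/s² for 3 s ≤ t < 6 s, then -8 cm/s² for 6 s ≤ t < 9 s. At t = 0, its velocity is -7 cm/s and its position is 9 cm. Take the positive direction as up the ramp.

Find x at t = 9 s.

On each constant-a segment, Δv = aΔt and Δx = v₀Δt + ½aΔt²; chain segment to segment.
0–3 s: v starts -7 cm/s; Δx = -7·3 + ½·6·3² = 6 cm; v ends 11 cm/s.
3–6 s: v starts 11 cm/s; Δx = 11·3 + ½·-6·3² = 6 cm; v ends -7 cm/s.
6–9 s: v starts -7 cm/s; Δx = -7·3 + ½·-8·3² = -57 cm; v ends -31 cm/s.
x(9) = 9 + Σ Δx = -36 cm.

-36 cm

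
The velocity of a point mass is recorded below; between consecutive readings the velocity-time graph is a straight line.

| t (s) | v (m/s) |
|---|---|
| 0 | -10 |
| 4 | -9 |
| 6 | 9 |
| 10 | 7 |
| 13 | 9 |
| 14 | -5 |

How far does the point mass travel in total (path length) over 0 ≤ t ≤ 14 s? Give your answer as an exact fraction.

Distance (not displacement) is the total path length: add the absolute areas under v-t.
0–4 s: |½(-10 + -9)(4)| = 38 m
4–6 s: v = 0 at t = 5 s; triangle areas 4.5 + 4.5 = 9 m
6–10 s: |½(9 + 7)(4)| = 32 m
10–13 s: |½(7 + 9)(3)| = 24 m
13–14 s: v = 0 at t = 191/14 s; triangle areas 81/28 + 25/28 = 53/14 m
Total distance = 1495/14 m

1495/14 m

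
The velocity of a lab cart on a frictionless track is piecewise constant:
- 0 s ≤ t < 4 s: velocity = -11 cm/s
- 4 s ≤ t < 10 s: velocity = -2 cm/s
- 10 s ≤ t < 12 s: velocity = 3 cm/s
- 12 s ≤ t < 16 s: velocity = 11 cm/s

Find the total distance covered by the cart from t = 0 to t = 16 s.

Distance (not displacement) is the total path length: add the absolute areas under v-t.
0–4 s: |-11| × 4 = 44 cm
4–10 s: |-2| × 6 = 12 cm
10–12 s: |3| × 2 = 6 cm
12–16 s: |11| × 4 = 44 cm
Total distance = 106 cm

106 cm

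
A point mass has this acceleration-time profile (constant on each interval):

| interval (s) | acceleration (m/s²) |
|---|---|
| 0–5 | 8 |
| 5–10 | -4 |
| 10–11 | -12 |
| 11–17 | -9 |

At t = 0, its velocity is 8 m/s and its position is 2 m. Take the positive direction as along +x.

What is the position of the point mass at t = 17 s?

On each constant-a segment, Δv = aΔt and Δx = v₀Δt + ½aΔt²; chain segment to segment.
0–5 s: v starts 8 m/s; Δx = 8·5 + ½·8·5² = 140 m; v ends 48 m/s.
5–10 s: v starts 48 m/s; Δx = 48·5 + ½·-4·5² = 190 m; v ends 28 m/s.
10–11 s: v starts 28 m/s; Δx = 28·1 + ½·-12·1² = 22 m; v ends 16 m/s.
11–17 s: v starts 16 m/s; Δx = 16·6 + ½·-9·6² = -66 m; v ends -38 m/s.
x(17) = 2 + Σ Δx = 288 m.

288 m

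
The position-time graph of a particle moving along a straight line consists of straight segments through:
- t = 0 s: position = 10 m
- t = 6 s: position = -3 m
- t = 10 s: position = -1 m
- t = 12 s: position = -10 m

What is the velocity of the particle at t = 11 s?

Velocity is the slope of the x-t graph on 10–12 s: (-10 − -1)/(12 − 10) = -4.5 m/s.

-4.5 m/s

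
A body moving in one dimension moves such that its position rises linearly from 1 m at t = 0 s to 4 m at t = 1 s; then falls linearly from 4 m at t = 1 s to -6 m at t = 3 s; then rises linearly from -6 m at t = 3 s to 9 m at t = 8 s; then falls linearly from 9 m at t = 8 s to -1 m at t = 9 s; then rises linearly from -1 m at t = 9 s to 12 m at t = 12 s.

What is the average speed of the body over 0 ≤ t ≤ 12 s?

4.25 m/s

Average speed = (total path length)/(elapsed time); on a piecewise-linear x-t graph the path length is Σ|Δx|.
0–1 s: |Δx| = |4 − 1| = 3 m
1–3 s: |Δx| = |-6 − 4| = 10 m
3–8 s: |Δx| = |9 − -6| = 15 m
8–9 s: |Δx| = |-1 − 9| = 10 m
9–12 s: |Δx| = |12 − -1| = 13 m
Total path = 51 m; average speed = 51/12 = 4.25 m/s.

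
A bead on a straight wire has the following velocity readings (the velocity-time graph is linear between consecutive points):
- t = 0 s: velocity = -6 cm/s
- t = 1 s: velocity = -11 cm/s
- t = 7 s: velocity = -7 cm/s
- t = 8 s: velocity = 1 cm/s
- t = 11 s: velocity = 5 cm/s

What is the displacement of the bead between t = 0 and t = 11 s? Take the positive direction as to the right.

-56.5 cm

Displacement is the signed area under the v-t curve.
0–1 s: ½(-6 + -11)(1) = -8.5 cm
1–7 s: ½(-11 + -7)(6) = -54 cm
7–8 s: ½(-7 + 1)(1) = -3 cm
8–11 s: ½(1 + 5)(3) = 9 cm
Net displacement = -56.5 cm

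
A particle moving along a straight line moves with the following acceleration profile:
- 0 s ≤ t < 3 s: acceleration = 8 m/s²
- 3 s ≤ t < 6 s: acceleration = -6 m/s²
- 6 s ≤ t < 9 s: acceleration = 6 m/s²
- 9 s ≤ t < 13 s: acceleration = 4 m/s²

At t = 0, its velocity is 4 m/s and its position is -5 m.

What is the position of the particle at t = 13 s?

On each constant-a segment, Δv = aΔt and Δx = v₀Δt + ½aΔt²; chain segment to segment.
0–3 s: v starts 4 m/s; Δx = 4·3 + ½·8·3² = 48 m; v ends 28 m/s.
3–6 s: v starts 28 m/s; Δx = 28·3 + ½·-6·3² = 57 m; v ends 10 m/s.
6–9 s: v starts 10 m/s; Δx = 10·3 + ½·6·3² = 57 m; v ends 28 m/s.
9–13 s: v starts 28 m/s; Δx = 28·4 + ½·4·4² = 144 m; v ends 44 m/s.
x(13) = -5 + Σ Δx = 301 m.

301 m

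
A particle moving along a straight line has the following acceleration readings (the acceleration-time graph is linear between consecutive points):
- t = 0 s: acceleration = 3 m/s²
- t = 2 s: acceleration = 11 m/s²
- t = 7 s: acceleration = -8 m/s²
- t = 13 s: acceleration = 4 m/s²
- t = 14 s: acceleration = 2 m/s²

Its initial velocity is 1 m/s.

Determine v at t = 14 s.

13.5 m/s

Δv equals the area under the a-t graph; then v = v₀ + Δv.
0–2 s: ½(3 + 11)(2) = 14 m/s
2–7 s: ½(11 + -8)(5) = 7.5 m/s
7–13 s: ½(-8 + 4)(6) = -12 m/s
13–14 s: ½(4 + 2)(1) = 3 m/s
Δv = 12.5 m/s, so v(14) = 1 + (12.5) = 13.5 m/s.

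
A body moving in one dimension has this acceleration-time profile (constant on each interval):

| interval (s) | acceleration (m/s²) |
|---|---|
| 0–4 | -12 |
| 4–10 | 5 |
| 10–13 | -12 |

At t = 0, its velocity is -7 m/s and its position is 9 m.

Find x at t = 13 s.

-484 m

On each constant-a segment, Δv = aΔt and Δx = v₀Δt + ½aΔt²; chain segment to segment.
0–4 s: v starts -7 m/s; Δx = -7·4 + ½·-12·4² = -124 m; v ends -55 m/s.
4–10 s: v starts -55 m/s; Δx = -55·6 + ½·5·6² = -240 m; v ends -25 m/s.
10–13 s: v starts -25 m/s; Δx = -25·3 + ½·-12·3² = -129 m; v ends -61 m/s.
x(13) = 9 + Σ Δx = -484 m.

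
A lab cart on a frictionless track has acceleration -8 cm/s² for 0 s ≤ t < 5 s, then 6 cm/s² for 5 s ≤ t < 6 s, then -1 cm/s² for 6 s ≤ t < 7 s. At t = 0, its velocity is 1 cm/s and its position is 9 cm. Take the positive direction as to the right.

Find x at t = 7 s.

On each constant-a segment, Δv = aΔt and Δx = v₀Δt + ½aΔt²; chain segment to segment.
0–5 s: v starts 1 cm/s; Δx = 1·5 + ½·-8·5² = -95 cm; v ends -39 cm/s.
5–6 s: v starts -39 cm/s; Δx = -39·1 + ½·6·1² = -36 cm; v ends -33 cm/s.
6–7 s: v starts -33 cm/s; Δx = -33·1 + ½·-1·1² = -33.5 cm; v ends -34 cm/s.
x(7) = 9 + Σ Δx = -155.5 cm.

-155.5 cm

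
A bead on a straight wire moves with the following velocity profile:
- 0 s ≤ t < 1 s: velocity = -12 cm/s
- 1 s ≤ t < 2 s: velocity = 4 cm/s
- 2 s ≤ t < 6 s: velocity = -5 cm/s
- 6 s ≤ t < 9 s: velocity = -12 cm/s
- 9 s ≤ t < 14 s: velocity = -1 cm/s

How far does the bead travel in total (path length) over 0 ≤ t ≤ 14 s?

Total distance travelled is ∫|v| dt — sum the magnitudes of each area piece.
0–1 s: |-12| × 1 = 12 cm
1–2 s: |4| × 1 = 4 cm
2–6 s: |-5| × 4 = 20 cm
6–9 s: |-12| × 3 = 36 cm
9–14 s: |-1| × 5 = 5 cm
Total distance = 77 cm

77 cm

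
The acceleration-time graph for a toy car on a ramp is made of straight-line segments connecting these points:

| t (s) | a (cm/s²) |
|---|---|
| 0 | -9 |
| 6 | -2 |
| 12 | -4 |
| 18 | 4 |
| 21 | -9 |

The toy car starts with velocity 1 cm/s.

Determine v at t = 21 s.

Δv equals the area under the a-t graph; then v = v₀ + Δv.
0–6 s: ½(-9 + -2)(6) = -33 cm/s
6–12 s: ½(-2 + -4)(6) = -18 cm/s
12–18 s: ½(-4 + 4)(6) = 0 cm/s
18–21 s: ½(4 + -9)(3) = -7.5 cm/s
Δv = -58.5 cm/s, so v(21) = 1 + (-58.5) = -57.5 cm/s.

-57.5 cm/s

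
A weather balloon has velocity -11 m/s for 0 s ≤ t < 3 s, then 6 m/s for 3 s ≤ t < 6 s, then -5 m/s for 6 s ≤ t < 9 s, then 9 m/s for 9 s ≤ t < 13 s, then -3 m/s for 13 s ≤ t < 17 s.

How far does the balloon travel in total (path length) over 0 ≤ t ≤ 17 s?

Total distance travelled is ∫|v| dt — sum the magnitudes of each area piece.
0–3 s: |-11| × 3 = 33 m
3–6 s: |6| × 3 = 18 m
6–9 s: |-5| × 3 = 15 m
9–13 s: |9| × 4 = 36 m
13–17 s: |-3| × 4 = 12 m
Total distance = 114 m

114 m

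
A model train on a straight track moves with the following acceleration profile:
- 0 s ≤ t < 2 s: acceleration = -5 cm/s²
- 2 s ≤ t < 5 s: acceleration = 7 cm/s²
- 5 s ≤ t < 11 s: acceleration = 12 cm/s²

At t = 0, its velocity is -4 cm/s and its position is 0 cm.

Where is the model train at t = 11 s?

On each constant-a segment, Δv = aΔt and Δx = v₀Δt + ½aΔt²; chain segment to segment.
0–2 s: v starts -4 cm/s; Δx = -4·2 + ½·-5·2² = -18 cm; v ends -14 cm/s.
2–5 s: v starts -14 cm/s; Δx = -14·3 + ½·7·3² = -10.5 cm; v ends 7 cm/s.
5–11 s: v starts 7 cm/s; Δx = 7·6 + ½·12·6² = 258 cm; v ends 79 cm/s.
x(11) = 0 + Σ Δx = 229.5 cm.

229.5 cm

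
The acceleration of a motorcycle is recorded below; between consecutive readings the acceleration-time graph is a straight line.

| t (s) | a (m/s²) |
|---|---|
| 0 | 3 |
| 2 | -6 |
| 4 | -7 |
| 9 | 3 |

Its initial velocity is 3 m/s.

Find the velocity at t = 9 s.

Δv equals the area under the a-t graph; then v = v₀ + Δv.
0–2 s: ½(3 + -6)(2) = -3 m/s
2–4 s: ½(-6 + -7)(2) = -13 m/s
4–9 s: ½(-7 + 3)(5) = -10 m/s
Δv = -26 m/s, so v(9) = 3 + (-26) = -23 m/s.

-23 m/s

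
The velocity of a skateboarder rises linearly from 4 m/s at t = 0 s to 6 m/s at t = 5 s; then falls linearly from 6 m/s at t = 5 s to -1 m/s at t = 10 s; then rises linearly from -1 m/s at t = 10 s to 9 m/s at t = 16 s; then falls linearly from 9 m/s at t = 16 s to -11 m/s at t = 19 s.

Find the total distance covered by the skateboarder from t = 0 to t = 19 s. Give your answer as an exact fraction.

Total distance travelled is ∫|v| dt — sum the magnitudes of each area piece.
0–5 s: |½(4 + 6)(5)| = 25 m
5–10 s: v = 0 at t = 65/7 s; triangle areas 90/7 + 5/14 = 185/14 m
10–16 s: v = 0 at t = 10.6 s; triangle areas 0.3 + 24.3 = 24.6 m
16–19 s: v = 0 at t = 17.35 s; triangle areas 6.075 + 9.075 = 15.15 m
Total distance = 2183/28 m

2183/28 m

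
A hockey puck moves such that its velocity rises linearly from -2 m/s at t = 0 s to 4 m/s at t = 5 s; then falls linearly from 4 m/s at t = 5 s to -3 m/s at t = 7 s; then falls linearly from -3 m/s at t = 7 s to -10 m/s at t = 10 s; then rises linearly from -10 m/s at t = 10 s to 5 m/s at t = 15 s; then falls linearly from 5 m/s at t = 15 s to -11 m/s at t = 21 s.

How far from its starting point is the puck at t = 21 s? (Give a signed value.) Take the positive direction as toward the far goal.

-44 m

Net displacement equals the area under the velocity-time graph (areas below the axis count negative).
0–5 s: ½(-2 + 4)(5) = 5 m
5–7 s: ½(4 + -3)(2) = 1 m
7–10 s: ½(-3 + -10)(3) = -19.5 m
10–15 s: ½(-10 + 5)(5) = -12.5 m
15–21 s: ½(5 + -11)(6) = -18 m
Net displacement = -44 m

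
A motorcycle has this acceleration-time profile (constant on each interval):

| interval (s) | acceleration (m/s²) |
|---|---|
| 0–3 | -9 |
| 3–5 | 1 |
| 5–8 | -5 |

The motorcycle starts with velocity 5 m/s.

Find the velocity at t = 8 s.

Δv equals the area under the a-t graph; then v = v₀ + Δv.
0–3 s: -9 × 3 = -27 m/s
3–5 s: 1 × 2 = 2 m/s
5–8 s: -5 × 3 = -15 m/s
Δv = -40 m/s, so v(8) = 5 + (-40) = -35 m/s.

-35 m/s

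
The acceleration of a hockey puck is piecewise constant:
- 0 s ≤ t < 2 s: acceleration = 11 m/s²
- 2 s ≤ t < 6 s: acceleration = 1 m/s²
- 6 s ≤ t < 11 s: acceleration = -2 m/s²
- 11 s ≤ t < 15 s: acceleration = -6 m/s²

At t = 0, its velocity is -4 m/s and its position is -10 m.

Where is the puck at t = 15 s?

On each constant-a segment, Δv = aΔt and Δx = v₀Δt + ½aΔt²; chain segment to segment.
0–2 s: v starts -4 m/s; Δx = -4·2 + ½·11·2² = 14 m; v ends 18 m/s.
2–6 s: v starts 18 m/s; Δx = 18·4 + ½·1·4² = 80 m; v ends 22 m/s.
6–11 s: v starts 22 m/s; Δx = 22·5 + ½·-2·5² = 85 m; v ends 12 m/s.
11–15 s: v starts 12 m/s; Δx = 12·4 + ½·-6·4² = 0 m; v ends -12 m/s.
x(15) = -10 + Σ Δx = 169 m.

169 m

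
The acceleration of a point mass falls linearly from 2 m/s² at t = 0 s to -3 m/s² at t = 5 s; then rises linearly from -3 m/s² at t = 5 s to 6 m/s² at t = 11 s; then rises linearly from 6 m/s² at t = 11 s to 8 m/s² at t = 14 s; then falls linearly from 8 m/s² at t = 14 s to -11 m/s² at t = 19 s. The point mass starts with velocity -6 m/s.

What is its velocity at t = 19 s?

14 m/s

Δv equals the area under the a-t graph; then v = v₀ + Δv.
0–5 s: ½(2 + -3)(5) = -2.5 m/s
5–11 s: ½(-3 + 6)(6) = 9 m/s
11–14 s: ½(6 + 8)(3) = 21 m/s
14–19 s: ½(8 + -11)(5) = -7.5 m/s
Δv = 20 m/s, so v(19) = -6 + (20) = 14 m/s.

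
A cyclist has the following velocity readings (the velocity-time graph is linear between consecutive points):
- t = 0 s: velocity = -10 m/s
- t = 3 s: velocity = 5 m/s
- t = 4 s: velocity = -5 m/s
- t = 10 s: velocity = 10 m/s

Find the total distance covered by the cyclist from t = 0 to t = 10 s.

Distance (not displacement) is the total path length: add the absolute areas under v-t.
0–3 s: v = 0 at t = 2 s; triangle areas 10 + 2.5 = 12.5 m
3–4 s: v = 0 at t = 3.5 s; triangle areas 1.25 + 1.25 = 2.5 m
4–10 s: v = 0 at t = 6 s; triangle areas 5 + 20 = 25 m
Total distance = 40 m

40 m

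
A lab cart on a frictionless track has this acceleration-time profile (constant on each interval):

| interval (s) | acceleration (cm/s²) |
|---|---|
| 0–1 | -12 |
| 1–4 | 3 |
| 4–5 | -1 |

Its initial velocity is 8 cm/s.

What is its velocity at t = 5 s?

Δv equals the area under the a-t graph; then v = v₀ + Δv.
0–1 s: -12 × 1 = -12 cm/s
1–4 s: 3 × 3 = 9 cm/s
4–5 s: -1 × 1 = -1 cm/s
Δv = -4 cm/s, so v(5) = 8 + (-4) = 4 cm/s.

4 cm/s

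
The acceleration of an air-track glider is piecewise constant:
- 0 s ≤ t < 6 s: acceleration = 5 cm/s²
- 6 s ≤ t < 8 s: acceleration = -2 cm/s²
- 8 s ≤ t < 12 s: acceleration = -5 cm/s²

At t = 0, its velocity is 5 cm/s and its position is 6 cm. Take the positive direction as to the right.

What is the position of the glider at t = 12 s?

276 cm

On each constant-a segment, Δv = aΔt and Δx = v₀Δt + ½aΔt²; chain segment to segment.
0–6 s: v starts 5 cm/s; Δx = 5·6 + ½·5·6² = 120 cm; v ends 35 cm/s.
6–8 s: v starts 35 cm/s; Δx = 35·2 + ½·-2·2² = 66 cm; v ends 31 cm/s.
8–12 s: v starts 31 cm/s; Δx = 31·4 + ½·-5·4² = 84 cm; v ends 11 cm/s.
x(12) = 6 + Σ Δx = 276 cm.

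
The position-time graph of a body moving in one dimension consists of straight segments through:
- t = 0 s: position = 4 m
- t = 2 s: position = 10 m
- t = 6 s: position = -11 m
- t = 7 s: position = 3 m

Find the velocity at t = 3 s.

Velocity is the slope of the x-t graph on 2–6 s: (-11 − 10)/(6 − 2) = -5.25 m/s.

-5.25 m/s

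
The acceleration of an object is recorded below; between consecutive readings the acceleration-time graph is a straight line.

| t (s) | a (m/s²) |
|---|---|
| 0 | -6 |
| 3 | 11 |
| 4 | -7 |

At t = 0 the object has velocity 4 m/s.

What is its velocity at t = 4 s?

Δv equals the area under the a-t graph; then v = v₀ + Δv.
0–3 s: ½(-6 + 11)(3) = 7.5 m/s
3–4 s: ½(11 + -7)(1) = 2 m/s
Δv = 9.5 m/s, so v(4) = 4 + (9.5) = 13.5 m/s.

13.5 m/s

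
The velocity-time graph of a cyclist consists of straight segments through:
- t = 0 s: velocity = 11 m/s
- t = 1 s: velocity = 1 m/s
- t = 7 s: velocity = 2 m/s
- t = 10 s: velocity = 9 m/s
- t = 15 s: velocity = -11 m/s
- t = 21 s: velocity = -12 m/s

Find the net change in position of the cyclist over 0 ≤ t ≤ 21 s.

Net displacement equals the area under the velocity-time graph (areas below the axis count negative).
0–1 s: ½(11 + 1)(1) = 6 m
1–7 s: ½(1 + 2)(6) = 9 m
7–10 s: ½(2 + 9)(3) = 16.5 m
10–15 s: ½(9 + -11)(5) = -5 m
15–21 s: ½(-11 + -12)(6) = -69 m
Net displacement = -42.5 m

-42.5 m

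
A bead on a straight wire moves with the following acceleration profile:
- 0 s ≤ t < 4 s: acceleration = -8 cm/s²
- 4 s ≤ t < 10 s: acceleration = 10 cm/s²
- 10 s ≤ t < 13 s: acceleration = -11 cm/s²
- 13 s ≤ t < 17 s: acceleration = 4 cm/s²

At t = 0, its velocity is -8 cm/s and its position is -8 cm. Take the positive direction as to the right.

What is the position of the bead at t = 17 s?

On each constant-a segment, Δv = aΔt and Δx = v₀Δt + ½aΔt²; chain segment to segment.
0–4 s: v starts -8 cm/s; Δx = -8·4 + ½·-8·4² = -96 cm; v ends -40 cm/s.
4–10 s: v starts -40 cm/s; Δx = -40·6 + ½·10·6² = -60 cm; v ends 20 cm/s.
10–13 s: v starts 20 cm/s; Δx = 20·3 + ½·-11·3² = 10.5 cm; v ends -13 cm/s.
13–17 s: v starts -13 cm/s; Δx = -13·4 + ½·4·4² = -20 cm; v ends 3 cm/s.
x(17) = -8 + Σ Δx = -173.5 cm.

-173.5 cm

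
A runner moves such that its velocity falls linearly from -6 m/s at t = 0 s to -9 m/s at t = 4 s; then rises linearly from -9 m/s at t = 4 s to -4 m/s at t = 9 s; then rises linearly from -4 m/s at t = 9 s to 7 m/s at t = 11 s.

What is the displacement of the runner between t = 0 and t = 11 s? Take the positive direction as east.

Displacement is the signed area under the v-t curve.
0–4 s: ½(-6 + -9)(4) = -30 m
4–9 s: ½(-9 + -4)(5) = -32.5 m
9–11 s: ½(-4 + 7)(2) = 3 m
Net displacement = -59.5 m

-59.5 m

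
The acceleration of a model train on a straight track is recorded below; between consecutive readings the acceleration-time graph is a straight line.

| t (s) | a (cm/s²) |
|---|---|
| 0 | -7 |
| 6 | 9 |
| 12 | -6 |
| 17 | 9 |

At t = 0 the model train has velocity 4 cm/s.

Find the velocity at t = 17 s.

Δv equals the area under the a-t graph; then v = v₀ + Δv.
0–6 s: ½(-7 + 9)(6) = 6 cm/s
6–12 s: ½(9 + -6)(6) = 9 cm/s
12–17 s: ½(-6 + 9)(5) = 7.5 cm/s
Δv = 22.5 cm/s, so v(17) = 4 + (22.5) = 26.5 cm/s.

26.5 cm/s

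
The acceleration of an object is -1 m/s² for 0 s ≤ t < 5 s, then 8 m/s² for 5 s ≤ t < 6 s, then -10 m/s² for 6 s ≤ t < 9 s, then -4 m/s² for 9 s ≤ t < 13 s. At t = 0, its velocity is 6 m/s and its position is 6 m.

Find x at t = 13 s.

-105.5 m

On each constant-a segment, Δv = aΔt and Δx = v₀Δt + ½aΔt²; chain segment to segment.
0–5 s: v starts 6 m/s; Δx = 6·5 + ½·-1·5² = 17.5 m; v ends 1 m/s.
5–6 s: v starts 1 m/s; Δx = 1·1 + ½·8·1² = 5 m; v ends 9 m/s.
6–9 s: v starts 9 m/s; Δx = 9·3 + ½·-10·3² = -18 m; v ends -21 m/s.
9–13 s: v starts -21 m/s; Δx = -21·4 + ½·-4·4² = -116 m; v ends -37 m/s.
x(13) = 6 + Σ Δx = -105.5 m.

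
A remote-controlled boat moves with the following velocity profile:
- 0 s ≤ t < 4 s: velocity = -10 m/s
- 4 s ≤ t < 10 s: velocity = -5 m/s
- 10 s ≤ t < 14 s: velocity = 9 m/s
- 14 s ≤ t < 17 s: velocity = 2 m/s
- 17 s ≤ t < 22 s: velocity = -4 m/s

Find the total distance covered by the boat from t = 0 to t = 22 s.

132 m

Total distance travelled is ∫|v| dt — sum the magnitudes of each area piece.
0–4 s: |-10| × 4 = 40 m
4–10 s: |-5| × 6 = 30 m
10–14 s: |9| × 4 = 36 m
14–17 s: |2| × 3 = 6 m
17–22 s: |-4| × 5 = 20 m
Total distance = 132 m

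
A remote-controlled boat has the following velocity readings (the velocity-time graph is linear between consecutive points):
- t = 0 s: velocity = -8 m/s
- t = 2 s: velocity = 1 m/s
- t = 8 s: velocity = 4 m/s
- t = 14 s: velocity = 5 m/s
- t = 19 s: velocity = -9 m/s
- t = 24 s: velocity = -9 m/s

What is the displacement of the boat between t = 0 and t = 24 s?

Displacement is the signed area under the v-t curve.
0–2 s: ½(-8 + 1)(2) = -7 m
2–8 s: ½(1 + 4)(6) = 15 m
8–14 s: ½(4 + 5)(6) = 27 m
14–19 s: ½(5 + -9)(5) = -10 m
19–24 s: -9 × 5 = -45 m
Net displacement = -20 m

-20 m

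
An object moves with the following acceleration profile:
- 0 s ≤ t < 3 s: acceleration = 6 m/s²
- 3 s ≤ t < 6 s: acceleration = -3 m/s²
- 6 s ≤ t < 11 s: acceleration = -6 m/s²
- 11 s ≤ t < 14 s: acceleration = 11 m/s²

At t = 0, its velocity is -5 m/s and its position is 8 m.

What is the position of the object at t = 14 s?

On each constant-a segment, Δv = aΔt and Δx = v₀Δt + ½aΔt²; chain segment to segment.
0–3 s: v starts -5 m/s; Δx = -5·3 + ½·6·3² = 12 m; v ends 13 m/s.
3–6 s: v starts 13 m/s; Δx = 13·3 + ½·-3·3² = 25.5 m; v ends 4 m/s.
6–11 s: v starts 4 m/s; Δx = 4·5 + ½·-6·5² = -55 m; v ends -26 m/s.
11–14 s: v starts -26 m/s; Δx = -26·3 + ½·11·3² = -28.5 m; v ends 7 m/s.
x(14) = 8 + Σ Δx = -38 m.

-38 m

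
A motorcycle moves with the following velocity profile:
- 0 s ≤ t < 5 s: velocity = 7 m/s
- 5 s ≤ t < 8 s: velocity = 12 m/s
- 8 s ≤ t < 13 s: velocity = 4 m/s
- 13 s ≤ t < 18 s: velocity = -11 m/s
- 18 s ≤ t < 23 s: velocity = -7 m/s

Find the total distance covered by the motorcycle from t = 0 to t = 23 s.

Distance (not displacement) is the total path length: add the absolute areas under v-t.
0–5 s: |7| × 5 = 35 m
5–8 s: |12| × 3 = 36 m
8–13 s: |4| × 5 = 20 m
13–18 s: |-11| × 5 = 55 m
18–23 s: |-7| × 5 = 35 m
Total distance = 181 m

181 m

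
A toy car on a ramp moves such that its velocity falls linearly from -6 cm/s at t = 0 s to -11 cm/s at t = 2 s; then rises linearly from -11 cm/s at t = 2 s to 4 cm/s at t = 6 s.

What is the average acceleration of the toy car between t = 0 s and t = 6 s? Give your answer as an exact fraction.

5/3 cm/s²

Average acceleration = Δv/Δt = (4 − -6)/(6 − 0) = 5/3 cm/s².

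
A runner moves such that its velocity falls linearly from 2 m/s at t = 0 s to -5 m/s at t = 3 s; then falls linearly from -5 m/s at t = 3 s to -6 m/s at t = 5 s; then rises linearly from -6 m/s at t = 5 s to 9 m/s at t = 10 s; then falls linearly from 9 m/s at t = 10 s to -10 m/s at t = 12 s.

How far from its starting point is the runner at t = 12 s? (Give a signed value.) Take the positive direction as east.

Net displacement equals the area under the velocity-time graph (areas below the axis count negative).
0–3 s: ½(2 + -5)(3) = -4.5 m
3–5 s: ½(-5 + -6)(2) = -11 m
5–10 s: ½(-6 + 9)(5) = 7.5 m
10–12 s: ½(9 + -10)(2) = -1 m
Net displacement = -9 m

-9 m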